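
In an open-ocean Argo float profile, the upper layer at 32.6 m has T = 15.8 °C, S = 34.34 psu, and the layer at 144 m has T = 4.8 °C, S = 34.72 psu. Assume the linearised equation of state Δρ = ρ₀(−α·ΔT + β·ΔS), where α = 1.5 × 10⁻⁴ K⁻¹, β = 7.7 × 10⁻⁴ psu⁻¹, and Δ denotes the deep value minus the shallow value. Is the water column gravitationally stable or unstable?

ΔT = 4.8 − 15.8 = -11.0 K and ΔS = 34.72 − 34.34 = +0.38 psu (deep − shallow).
−αΔT = 1.65 × 10⁻³; βΔS = 2.926 × 10⁻⁴; sum Δρ/ρ₀ = 1.9426 × 10⁻³.
Δρ/ρ₀ > 0, so Δρ > 0: deeper water is denser → statically stable.

stable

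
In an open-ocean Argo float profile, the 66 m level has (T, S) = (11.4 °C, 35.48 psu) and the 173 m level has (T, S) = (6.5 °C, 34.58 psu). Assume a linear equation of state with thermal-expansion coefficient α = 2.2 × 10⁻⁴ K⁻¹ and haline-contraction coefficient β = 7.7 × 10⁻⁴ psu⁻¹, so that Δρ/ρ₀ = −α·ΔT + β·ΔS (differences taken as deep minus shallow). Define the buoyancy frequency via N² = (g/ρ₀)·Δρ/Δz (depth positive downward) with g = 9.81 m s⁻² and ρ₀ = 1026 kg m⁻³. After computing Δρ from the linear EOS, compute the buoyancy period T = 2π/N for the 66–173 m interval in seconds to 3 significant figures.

ΔT = -4.9 K, ΔS = -0.90 psu (deep − shallow).
Δρ/ρ₀ = −αΔT + βΔS = 1.078 × 10⁻³ − 6.93 × 10⁻⁴ = 3.85 × 10⁻⁴, so Δρ ≈ 0.3950 kg m⁻³.
N² = (g/ρ₀)·Δρ/Δz = g·(Δρ/ρ₀)/Δz = 9.81 × 3.85 × 10⁻⁴ / 107 = 3.5298 × 10⁻⁵ s⁻².
N = √(3.5298 × 10⁻⁵) = 5.9412 × 10⁻³ rad s⁻¹ → T = 2π/N = 1.0576 × 10³ s ≈ 1.06 × 10³ s.

1.06 × 10³ s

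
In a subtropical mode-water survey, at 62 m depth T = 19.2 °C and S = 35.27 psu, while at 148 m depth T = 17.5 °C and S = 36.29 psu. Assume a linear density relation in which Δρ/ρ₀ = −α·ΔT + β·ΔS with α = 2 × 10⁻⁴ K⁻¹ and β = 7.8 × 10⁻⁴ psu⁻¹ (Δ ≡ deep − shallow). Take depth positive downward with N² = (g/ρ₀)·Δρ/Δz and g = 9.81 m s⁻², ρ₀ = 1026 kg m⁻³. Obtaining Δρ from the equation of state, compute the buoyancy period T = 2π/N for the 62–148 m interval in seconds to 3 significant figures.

552 s

ΔT = -1.7 K, ΔS = +1.02 psu (deep − shallow).
Δρ/ρ₀ = −αΔT + βΔS = 3.40 × 10⁻⁴ + 7.956 × 10⁻⁴ = 1.1356 × 10⁻³, so Δρ ≈ 1.165 kg m⁻³.
N² = (g/ρ₀)·Δρ/Δz = g·(Δρ/ρ₀)/Δz = 9.81 × 1.1356 × 10⁻³ / 86 = 1.2954 × 10⁻⁴ s⁻².
N = √(1.2954 × 10⁻⁴) = 0.011382 rad s⁻¹ → T = 2π/N = 552.03 s ≈ 552 s.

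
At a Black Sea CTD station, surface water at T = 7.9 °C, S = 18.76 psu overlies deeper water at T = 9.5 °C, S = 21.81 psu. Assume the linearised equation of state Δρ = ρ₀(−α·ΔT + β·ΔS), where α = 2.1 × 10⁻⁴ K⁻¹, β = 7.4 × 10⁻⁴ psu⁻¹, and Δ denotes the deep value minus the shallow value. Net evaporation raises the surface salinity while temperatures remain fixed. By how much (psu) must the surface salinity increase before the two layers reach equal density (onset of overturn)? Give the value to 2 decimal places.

2.60 psu

Neutral buoyancy requires −α(T_deep − T_surf) + β(S_deep − S_surf′) = 0.
S_surf′ = S_deep − (α/β)·ΔT = 21.81 − (2.1 × 10⁻⁴/7.4 × 10⁻⁴)·(+1.6) = 21.3559 psu.
Increase required: 21.3559 − 18.76 = 2.5959 psu.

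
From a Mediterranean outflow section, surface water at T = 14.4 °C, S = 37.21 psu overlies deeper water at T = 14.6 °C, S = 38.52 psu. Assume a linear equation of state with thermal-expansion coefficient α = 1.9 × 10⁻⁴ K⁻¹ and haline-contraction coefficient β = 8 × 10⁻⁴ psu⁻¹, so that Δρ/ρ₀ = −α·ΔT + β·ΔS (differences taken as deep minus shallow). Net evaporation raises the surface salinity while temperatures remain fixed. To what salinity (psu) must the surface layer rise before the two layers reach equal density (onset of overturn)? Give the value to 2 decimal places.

38.47 psu

Neutral buoyancy requires −α(T_deep − T_surf) + β(S_deep − S_surf′) = 0.
S_surf′ = S_deep − (α/β)·ΔT = 38.52 − (1.9 × 10⁻⁴/8 × 10⁻⁴)·(+0.2) = 38.4725 psu.
Increase required: 38.4725 − 37.21 = 1.2625 psu.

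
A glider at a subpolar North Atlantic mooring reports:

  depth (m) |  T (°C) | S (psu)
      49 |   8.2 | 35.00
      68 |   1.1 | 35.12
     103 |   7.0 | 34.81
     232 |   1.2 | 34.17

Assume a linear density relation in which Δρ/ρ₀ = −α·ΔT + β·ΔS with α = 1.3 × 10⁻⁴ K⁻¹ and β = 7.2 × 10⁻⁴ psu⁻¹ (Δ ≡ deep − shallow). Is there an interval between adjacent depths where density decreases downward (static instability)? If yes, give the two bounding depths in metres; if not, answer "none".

68–103 m

Evaluate Δρ/ρ₀ = −αΔT + βΔS across each adjacent pair:
  49–68 m: −αΔT+βΔS = −(1.3 × 10⁻⁴)(-7.1)+(7.2 × 10⁻⁴)(+0.12) = 1.0 × 10⁻³ → stable
  68–103 m: −αΔT+βΔS = −(1.3 × 10⁻⁴)(+5.9)+(7.2 × 10⁻⁴)(-0.31) = -9.9 × 10⁻⁴ → UNSTABLE
  103–232 m: −αΔT+βΔS = −(1.3 × 10⁻⁴)(-5.8)+(7.2 × 10⁻⁴)(-0.64) = 2.9 × 10⁻⁴ → stable
The 68–103 m interval has Δρ < 0: lighter water underlies denser water.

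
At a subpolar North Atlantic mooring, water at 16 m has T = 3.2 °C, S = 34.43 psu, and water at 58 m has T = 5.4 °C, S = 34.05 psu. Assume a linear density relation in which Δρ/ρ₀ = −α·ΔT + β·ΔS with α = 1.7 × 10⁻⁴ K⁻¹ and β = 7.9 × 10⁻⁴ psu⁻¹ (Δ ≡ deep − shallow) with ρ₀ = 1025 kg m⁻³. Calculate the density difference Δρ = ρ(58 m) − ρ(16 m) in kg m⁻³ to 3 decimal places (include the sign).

-0.691 kg m⁻³

ΔT = +2.2 K, ΔS = -0.38 psu (deep − shallow).
Δρ/ρ₀ = −(1.7 × 10⁻⁴)(+2.2) + (7.9 × 10⁻⁴)(-0.38) = -6.742 × 10⁻⁴.
Δρ = 1025 × (-6.742 × 10⁻⁴) = -0.691 kg m⁻³.
Negative Δρ: lighter below, statically unstable.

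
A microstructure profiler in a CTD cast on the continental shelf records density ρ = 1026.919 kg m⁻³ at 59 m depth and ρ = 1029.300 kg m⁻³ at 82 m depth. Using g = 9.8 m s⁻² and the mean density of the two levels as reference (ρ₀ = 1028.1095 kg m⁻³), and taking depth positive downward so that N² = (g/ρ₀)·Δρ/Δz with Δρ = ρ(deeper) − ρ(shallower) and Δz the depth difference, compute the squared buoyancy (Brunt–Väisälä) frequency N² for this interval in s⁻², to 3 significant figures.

9.87 × 10⁻⁴ s⁻²

Δρ = 1029.300 − 1026.919 = 2.381 kg m⁻³ over Δz = 82 − 59 = 23 m.
N² = (9.8/1028.1095) × (2.381/23) = 9.8678 × 10⁻⁴ s⁻² ≈ 9.87 × 10⁻⁴ s⁻².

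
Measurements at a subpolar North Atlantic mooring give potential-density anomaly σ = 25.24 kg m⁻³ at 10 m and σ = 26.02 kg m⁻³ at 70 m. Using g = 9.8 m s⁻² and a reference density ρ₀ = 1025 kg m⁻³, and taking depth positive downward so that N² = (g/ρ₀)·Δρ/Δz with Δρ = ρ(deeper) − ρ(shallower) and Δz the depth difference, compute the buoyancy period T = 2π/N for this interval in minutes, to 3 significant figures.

Δρ = 1026.02 − 1025.24 = 0.78 kg m⁻³ over Δz = 70 − 10 = 60 m.
N² = (9.8/1025) × (0.78/60) = 1.2429 × 10⁻⁴ s⁻².
N = √(1.2429 × 10⁻⁴) = 0.011149 rad s⁻¹, so T = 2π/N = 563.56 s = 9.3927 min ≈ 9.39 min.

9.39 min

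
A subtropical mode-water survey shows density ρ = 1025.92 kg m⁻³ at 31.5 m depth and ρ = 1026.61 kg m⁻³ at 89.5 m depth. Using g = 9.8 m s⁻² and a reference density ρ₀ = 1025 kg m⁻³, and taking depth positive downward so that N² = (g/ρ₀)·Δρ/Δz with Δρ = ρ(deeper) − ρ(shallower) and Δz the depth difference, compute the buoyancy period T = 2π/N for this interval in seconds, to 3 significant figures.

Δρ = 1026.61 − 1025.92 = 0.69 kg m⁻³ over Δz = 89.5 − 31.5 = 58 m.
N² = (9.8/1025) × (0.69/58) = 1.1374 × 10⁻⁴ s⁻².
N = √(1.1374 × 10⁻⁴) = 0.010665 rad s⁻¹, so T = 2π/N = 589.14 s ≈ 589 s.
N² > 0, so the interval is statically stable.

589 s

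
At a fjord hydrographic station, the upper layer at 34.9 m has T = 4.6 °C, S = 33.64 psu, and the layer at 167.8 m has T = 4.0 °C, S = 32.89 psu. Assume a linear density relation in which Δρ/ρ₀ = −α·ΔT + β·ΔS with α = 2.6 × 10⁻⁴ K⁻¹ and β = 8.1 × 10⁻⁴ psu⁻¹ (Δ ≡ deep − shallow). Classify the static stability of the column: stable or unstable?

unstable

ΔT = 4.0 − 4.6 = -0.6 K and ΔS = 32.89 − 33.64 = -0.75 psu (deep − shallow).
−αΔT = 1.56 × 10⁻⁴; βΔS = -6.075 × 10⁻⁴; sum Δρ/ρ₀ = -4.515 × 10⁻⁴.
Δρ/ρ₀ < 0, so Δρ < 0: deeper water is lighter → statically unstable; the column would overturn.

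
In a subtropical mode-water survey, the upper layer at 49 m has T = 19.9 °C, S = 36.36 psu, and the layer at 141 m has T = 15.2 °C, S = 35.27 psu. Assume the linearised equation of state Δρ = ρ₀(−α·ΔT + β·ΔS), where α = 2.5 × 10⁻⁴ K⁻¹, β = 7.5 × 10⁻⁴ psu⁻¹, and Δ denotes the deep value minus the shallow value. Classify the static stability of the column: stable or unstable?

ΔT = 15.2 − 19.9 = -4.7 K and ΔS = 35.27 − 36.36 = -1.09 psu (deep − shallow).
−αΔT = 1.175 × 10⁻³; βΔS = -8.175 × 10⁻⁴; sum Δρ/ρ₀ = 3.575 × 10⁻⁴.
Δρ/ρ₀ > 0, so Δρ > 0: deeper water is denser → statically stable.

stable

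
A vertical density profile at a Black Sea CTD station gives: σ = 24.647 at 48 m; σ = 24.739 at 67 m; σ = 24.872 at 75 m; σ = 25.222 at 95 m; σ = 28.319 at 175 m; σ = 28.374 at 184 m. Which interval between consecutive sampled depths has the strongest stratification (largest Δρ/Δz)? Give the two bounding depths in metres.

Compute the density gradient over each adjacent pair:
  48–67 m: Δρ/Δz = 0.092/19 = 4.8 × 10⁻³ kg m⁻⁴
  67–75 m: Δρ/Δz = 0.133/8 = 0.017 kg m⁻⁴
  75–95 m: Δρ/Δz = 0.350/20 = 0.017 kg m⁻⁴
  95–175 m: Δρ/Δz = 3.097/80 = 0.039 kg m⁻⁴
  175–184 m: Δρ/Δz = 0.055/9 = 6.1 × 10⁻³ kg m⁻⁴
The largest gradient is in the 95–175 m interval — the pycnocline.

95–175 m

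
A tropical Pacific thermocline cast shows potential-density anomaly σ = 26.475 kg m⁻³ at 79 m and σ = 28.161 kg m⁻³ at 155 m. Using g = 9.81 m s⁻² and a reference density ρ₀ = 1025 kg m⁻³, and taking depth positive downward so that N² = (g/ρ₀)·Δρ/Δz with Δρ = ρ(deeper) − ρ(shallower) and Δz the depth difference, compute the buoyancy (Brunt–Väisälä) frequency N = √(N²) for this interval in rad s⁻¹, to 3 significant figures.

0.0146 rad s⁻¹

Δρ = 1028.161 − 1026.475 = 1.686 kg m⁻³ over Δz = 155 − 79 = 76 m.
N² = (9.81/1025) × (1.686/76) = 2.1232 × 10⁻⁴ s⁻².
N = √(2.1232 × 10⁻⁴) = 0.014571 rad s⁻¹ ≈ 0.0146 rad s⁻¹.
A positive N² confirms static stability across the interval.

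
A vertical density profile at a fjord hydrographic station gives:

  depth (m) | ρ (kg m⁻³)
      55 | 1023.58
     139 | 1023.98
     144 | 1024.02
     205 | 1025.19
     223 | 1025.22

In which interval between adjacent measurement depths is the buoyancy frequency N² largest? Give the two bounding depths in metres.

144–205 m

Compute the density gradient over each adjacent pair:
  55–139 m: Δρ/Δz = 0.40/84 = 4.8 × 10⁻³ kg m⁻⁴
  139–144 m: Δρ/Δz = 0.04/5 = 8.0 × 10⁻³ kg m⁻⁴
  144–205 m: Δρ/Δz = 1.17/61 = 0.019 kg m⁻⁴
  205–223 m: Δρ/Δz = 0.03/18 = 1.7 × 10⁻³ kg m⁻⁴
The largest gradient is in the 144–205 m interval — the pycnocline.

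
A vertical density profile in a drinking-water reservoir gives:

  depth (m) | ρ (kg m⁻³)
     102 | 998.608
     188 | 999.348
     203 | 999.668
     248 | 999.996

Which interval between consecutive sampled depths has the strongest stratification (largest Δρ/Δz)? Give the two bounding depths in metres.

Compute the density gradient over each adjacent pair:
  102–188 m: Δρ/Δz = 0.740/86 = 8.6 × 10⁻³ kg m⁻⁴
  188–203 m: Δρ/Δz = 0.320/15 = 0.021 kg m⁻⁴
  203–248 m: Δρ/Δz = 0.328/45 = 7.3 × 10⁻³ kg m⁻⁴
The largest gradient is in the 188–203 m interval — the pycnocline.

188–203 m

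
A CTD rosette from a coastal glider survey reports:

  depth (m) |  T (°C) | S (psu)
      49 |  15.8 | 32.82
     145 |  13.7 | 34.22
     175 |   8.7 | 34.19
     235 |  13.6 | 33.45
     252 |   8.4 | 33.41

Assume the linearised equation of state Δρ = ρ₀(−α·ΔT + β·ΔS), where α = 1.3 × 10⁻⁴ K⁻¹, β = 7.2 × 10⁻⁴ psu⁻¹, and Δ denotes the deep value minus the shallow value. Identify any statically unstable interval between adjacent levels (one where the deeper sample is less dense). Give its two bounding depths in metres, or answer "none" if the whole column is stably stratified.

Evaluate Δρ/ρ₀ = −αΔT + βΔS across each adjacent pair:
  49–145 m: −αΔT+βΔS = −(1.3 × 10⁻⁴)(-2.1)+(7.2 × 10⁻⁴)(+1.40) = 1.3 × 10⁻³ → stable
  145–175 m: −αΔT+βΔS = −(1.3 × 10⁻⁴)(-5.0)+(7.2 × 10⁻⁴)(-0.03) = 6.3 × 10⁻⁴ → stable
  175–235 m: −αΔT+βΔS = −(1.3 × 10⁻⁴)(+4.9)+(7.2 × 10⁻⁴)(-0.74) = -1.2 × 10⁻³ → UNSTABLE
  235–252 m: −αΔT+βΔS = −(1.3 × 10⁻⁴)(-5.2)+(7.2 × 10⁻⁴)(-0.04) = 6.5 × 10⁻⁴ → stable
The 175–235 m interval has Δρ < 0: lighter water underlies denser water.

175–235 m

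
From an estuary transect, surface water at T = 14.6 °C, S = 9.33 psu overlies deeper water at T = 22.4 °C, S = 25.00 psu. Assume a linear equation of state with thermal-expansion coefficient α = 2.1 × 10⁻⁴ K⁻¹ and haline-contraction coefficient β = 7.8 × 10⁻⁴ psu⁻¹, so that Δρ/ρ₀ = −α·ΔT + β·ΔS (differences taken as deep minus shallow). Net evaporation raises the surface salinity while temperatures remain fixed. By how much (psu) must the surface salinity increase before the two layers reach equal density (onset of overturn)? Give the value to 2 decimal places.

13.57 psu

Neutral buoyancy requires −α(T_deep − T_surf) + β(S_deep − S_surf′) = 0.
S_surf′ = S_deep − (α/β)·ΔT = 25.00 − (2.1 × 10⁻⁴/7.8 × 10⁻⁴)·(+7.8) = 22.9000 psu.
Increase required: 22.9000 − 9.33 = 13.5700 psu.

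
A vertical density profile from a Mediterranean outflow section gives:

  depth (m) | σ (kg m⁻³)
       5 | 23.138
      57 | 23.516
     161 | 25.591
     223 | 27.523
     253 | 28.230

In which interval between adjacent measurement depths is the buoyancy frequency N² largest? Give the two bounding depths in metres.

161–223 m

Compute the density gradient over each adjacent pair:
  5–57 m: Δρ/Δz = 0.378/52 = 7.3 × 10⁻³ kg m⁻⁴
  57–161 m: Δρ/Δz = 2.075/104 = 0.020 kg m⁻⁴
  161–223 m: Δρ/Δz = 1.932/62 = 0.031 kg m⁻⁴
  223–253 m: Δρ/Δz = 0.707/30 = 0.024 kg m⁻⁴
The largest gradient is in the 161–223 m interval — the pycnocline.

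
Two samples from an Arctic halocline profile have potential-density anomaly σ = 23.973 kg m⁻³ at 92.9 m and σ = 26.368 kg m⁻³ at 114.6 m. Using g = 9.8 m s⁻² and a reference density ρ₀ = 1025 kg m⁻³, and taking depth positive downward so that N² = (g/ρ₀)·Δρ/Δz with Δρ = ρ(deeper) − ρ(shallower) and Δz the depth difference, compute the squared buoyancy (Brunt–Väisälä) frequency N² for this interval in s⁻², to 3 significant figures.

1.06 × 10⁻³ s⁻²

Δρ = 1026.368 − 1023.973 = 2.395 kg m⁻³ over Δz = 114.6 − 92.9 = 21.7 m.
N² = (9.8/1025) × (2.395/21.7) = 1.0552 × 10⁻³ s⁻² ≈ 1.06 × 10⁻³ s⁻².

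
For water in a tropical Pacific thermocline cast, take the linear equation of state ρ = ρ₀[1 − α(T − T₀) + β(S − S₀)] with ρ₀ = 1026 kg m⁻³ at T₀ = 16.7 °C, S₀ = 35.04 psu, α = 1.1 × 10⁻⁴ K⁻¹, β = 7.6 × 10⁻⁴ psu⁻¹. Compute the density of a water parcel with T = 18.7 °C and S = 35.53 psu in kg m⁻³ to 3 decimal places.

1026.156 kg m⁻³

T − T₀ = +2.0 K, S − S₀ = +0.49 psu.
Bracket = 1 − α·(+2.0) + β·(+0.49) = 1 + (1.524 × 10⁻⁴) = 1.0001524.
ρ = 1026 × 1.0001524 = 1026.156 kg m⁻³.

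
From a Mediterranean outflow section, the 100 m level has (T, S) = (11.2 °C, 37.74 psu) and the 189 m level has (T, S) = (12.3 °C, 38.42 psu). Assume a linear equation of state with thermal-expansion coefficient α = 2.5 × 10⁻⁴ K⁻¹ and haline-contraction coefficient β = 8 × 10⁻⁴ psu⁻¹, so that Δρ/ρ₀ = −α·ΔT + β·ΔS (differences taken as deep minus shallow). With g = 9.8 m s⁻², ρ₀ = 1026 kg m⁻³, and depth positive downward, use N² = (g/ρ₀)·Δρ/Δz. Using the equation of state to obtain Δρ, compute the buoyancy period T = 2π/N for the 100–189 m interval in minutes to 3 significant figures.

ΔT = +1.1 K, ΔS = +0.68 psu (deep − shallow).
Δρ/ρ₀ = −αΔT + βΔS = -2.75 × 10⁻⁴ + 5.44 × 10⁻⁴ = 2.69 × 10⁻⁴, so Δρ ≈ 0.2760 kg m⁻³.
N² = (g/ρ₀)·Δρ/Δz = g·(Δρ/ρ₀)/Δz = 9.8 × 2.69 × 10⁻⁴ / 89 = 2.9620 × 10⁻⁵ s⁻².
N = √(2.9620 × 10⁻⁵) = 5.4424 × 10⁻³ rad s⁻¹ → T = 2π/N = 1.1545 × 10³ s = 19.242 min ≈ 19.2 min.

19.2 min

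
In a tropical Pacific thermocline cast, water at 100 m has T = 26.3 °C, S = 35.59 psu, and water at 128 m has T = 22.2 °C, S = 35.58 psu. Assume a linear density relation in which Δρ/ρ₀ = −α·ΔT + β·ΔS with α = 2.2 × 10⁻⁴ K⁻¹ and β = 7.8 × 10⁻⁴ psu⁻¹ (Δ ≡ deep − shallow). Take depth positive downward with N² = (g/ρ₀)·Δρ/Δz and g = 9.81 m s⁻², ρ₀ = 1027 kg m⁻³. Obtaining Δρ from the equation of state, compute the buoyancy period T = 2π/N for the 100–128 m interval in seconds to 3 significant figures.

ΔT = -4.1 K, ΔS = -0.01 psu (deep − shallow).
Δρ/ρ₀ = −αΔT + βΔS = 9.02 × 10⁻⁴ − 7.80 × 10⁻⁶ = 8.942 × 10⁻⁴, so Δρ ≈ 0.9183 kg m⁻³.
N² = (g/ρ₀)·Δρ/Δz = g·(Δρ/ρ₀)/Δz = 9.81 × 8.942 × 10⁻⁴ / 28 = 3.1329 × 10⁻⁴ s⁻².
N = √(3.1329 × 10⁻⁴) = 0.017700 rad s⁻¹ → T = 2π/N = 354.98 s ≈ 355 s.

355 s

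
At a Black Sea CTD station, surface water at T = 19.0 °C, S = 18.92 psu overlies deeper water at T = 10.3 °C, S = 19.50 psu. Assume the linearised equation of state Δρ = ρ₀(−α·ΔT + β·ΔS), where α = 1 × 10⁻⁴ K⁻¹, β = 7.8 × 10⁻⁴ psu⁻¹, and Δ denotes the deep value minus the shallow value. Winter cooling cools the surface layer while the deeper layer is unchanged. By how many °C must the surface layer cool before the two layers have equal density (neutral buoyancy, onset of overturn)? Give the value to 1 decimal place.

Neutral buoyancy requires Δρ = 0, i.e. −α(T_deep − T_surf′) + β(S_deep − S_surf) = 0.
T_surf′ = T_deep − (β/α)·ΔS = 10.3 − (7.8 × 10⁻⁴/1 × 10⁻⁴)·(+0.58) = 5.776 °C.
Cooling required: 19.0 − (5.776) = 13.224 °C.

13.2 °C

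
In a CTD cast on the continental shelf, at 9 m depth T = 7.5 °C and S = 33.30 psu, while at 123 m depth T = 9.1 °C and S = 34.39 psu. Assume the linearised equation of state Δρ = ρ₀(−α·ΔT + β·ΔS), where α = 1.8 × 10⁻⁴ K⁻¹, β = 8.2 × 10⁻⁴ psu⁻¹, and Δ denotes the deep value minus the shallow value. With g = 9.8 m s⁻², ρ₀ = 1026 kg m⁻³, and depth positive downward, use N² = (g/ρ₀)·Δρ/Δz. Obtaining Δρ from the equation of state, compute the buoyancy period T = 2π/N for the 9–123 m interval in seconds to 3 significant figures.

871 s

ΔT = +1.6 K, ΔS = +1.09 psu (deep − shallow).
Δρ/ρ₀ = −αΔT + βΔS = -2.88 × 10⁻⁴ + 8.938 × 10⁻⁴ = 6.058 × 10⁻⁴, so Δρ ≈ 0.6216 kg m⁻³.
N² = (g/ρ₀)·Δρ/Δz = g·(Δρ/ρ₀)/Δz = 9.8 × 6.058 × 10⁻⁴ / 114 = 5.2078 × 10⁻⁵ s⁻².
N = √(5.2078 × 10⁻⁵) = 7.2165 × 10⁻³ rad s⁻¹ → T = 2π/N = 870.67 s ≈ 871 s.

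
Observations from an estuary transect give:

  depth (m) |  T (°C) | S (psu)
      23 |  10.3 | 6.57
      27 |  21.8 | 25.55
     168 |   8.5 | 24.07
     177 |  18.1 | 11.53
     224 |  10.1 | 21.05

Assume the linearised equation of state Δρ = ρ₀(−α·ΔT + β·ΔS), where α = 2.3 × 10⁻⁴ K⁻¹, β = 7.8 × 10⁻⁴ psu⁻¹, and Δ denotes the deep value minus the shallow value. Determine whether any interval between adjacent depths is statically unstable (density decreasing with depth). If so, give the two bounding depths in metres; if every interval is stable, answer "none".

168–177 m

Evaluate Δρ/ρ₀ = −αΔT + βΔS across each adjacent pair:
  23–27 m: −αΔT+βΔS = −(2.3 × 10⁻⁴)(+11.5)+(7.8 × 10⁻⁴)(+18.98) = 0.012 → stable
  27–168 m: −αΔT+βΔS = −(2.3 × 10⁻⁴)(-13.3)+(7.8 × 10⁻⁴)(-1.48) = 1.9 × 10⁻³ → stable
  168–177 m: −αΔT+βΔS = −(2.3 × 10⁻⁴)(+9.6)+(7.8 × 10⁻⁴)(-12.54) = -0.012 → UNSTABLE
  177–224 m: −αΔT+βΔS = −(2.3 × 10⁻⁴)(-8.0)+(7.8 × 10⁻⁴)(+9.52) = 9.3 × 10⁻³ → stable
The 168–177 m interval has Δρ < 0: lighter water underlies denser water.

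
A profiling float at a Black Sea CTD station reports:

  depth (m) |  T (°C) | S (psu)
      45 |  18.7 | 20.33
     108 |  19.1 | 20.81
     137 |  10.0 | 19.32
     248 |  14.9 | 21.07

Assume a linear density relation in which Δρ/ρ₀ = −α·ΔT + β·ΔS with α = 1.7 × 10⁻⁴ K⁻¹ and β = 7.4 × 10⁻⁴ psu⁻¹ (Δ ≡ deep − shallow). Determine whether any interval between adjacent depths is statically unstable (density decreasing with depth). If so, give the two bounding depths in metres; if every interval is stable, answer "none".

Evaluate Δρ/ρ₀ = −αΔT + βΔS across each adjacent pair:
  45–108 m: −αΔT+βΔS = −(1.7 × 10⁻⁴)(+0.4)+(7.4 × 10⁻⁴)(+0.48) = 2.9 × 10⁻⁴ → stable
  108–137 m: −αΔT+βΔS = −(1.7 × 10⁻⁴)(-9.1)+(7.4 × 10⁻⁴)(-1.49) = 4.4 × 10⁻⁴ → stable
  137–248 m: −αΔT+βΔS = −(1.7 × 10⁻⁴)(+4.9)+(7.4 × 10⁻⁴)(+1.75) = 4.6 × 10⁻⁴ → stable
Every interval has Δρ > 0: the column is stably stratified throughout.

none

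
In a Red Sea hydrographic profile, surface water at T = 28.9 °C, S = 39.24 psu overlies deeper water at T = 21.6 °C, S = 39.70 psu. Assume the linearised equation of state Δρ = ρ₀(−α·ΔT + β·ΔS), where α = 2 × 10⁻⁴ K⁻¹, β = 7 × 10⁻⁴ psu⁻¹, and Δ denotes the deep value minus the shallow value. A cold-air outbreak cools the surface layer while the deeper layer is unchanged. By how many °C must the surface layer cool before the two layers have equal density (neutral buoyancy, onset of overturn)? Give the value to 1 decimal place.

8.9 °C

Neutral buoyancy requires Δρ = 0, i.e. −α(T_deep − T_surf′) + β(S_deep − S_surf) = 0.
T_surf′ = T_deep − (β/α)·ΔS = 21.6 − (7 × 10⁻⁴/2 × 10⁻⁴)·(+0.46) = 19.990 °C.
Cooling required: 28.9 − (19.990) = 8.910 °C.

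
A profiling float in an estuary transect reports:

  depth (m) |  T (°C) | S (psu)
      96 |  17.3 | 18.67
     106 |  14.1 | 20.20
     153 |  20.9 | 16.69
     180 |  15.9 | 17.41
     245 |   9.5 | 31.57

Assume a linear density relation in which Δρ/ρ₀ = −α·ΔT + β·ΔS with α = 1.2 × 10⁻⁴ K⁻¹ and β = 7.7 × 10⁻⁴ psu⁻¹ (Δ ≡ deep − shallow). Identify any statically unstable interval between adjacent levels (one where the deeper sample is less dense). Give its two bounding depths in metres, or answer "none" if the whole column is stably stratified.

Evaluate Δρ/ρ₀ = −αΔT + βΔS across each adjacent pair:
  96–106 m: −αΔT+βΔS = −(1.2 × 10⁻⁴)(-3.2)+(7.7 × 10⁻⁴)(+1.53) = 1.6 × 10⁻³ → stable
  106–153 m: −αΔT+βΔS = −(1.2 × 10⁻⁴)(+6.8)+(7.7 × 10⁻⁴)(-3.51) = -3.5 × 10⁻³ → UNSTABLE
  153–180 m: −αΔT+βΔS = −(1.2 × 10⁻⁴)(-5.0)+(7.7 × 10⁻⁴)(+0.72) = 1.2 × 10⁻³ → stable
  180–245 m: −αΔT+βΔS = −(1.2 × 10⁻⁴)(-6.4)+(7.7 × 10⁻⁴)(+14.16) = 0.012 → stable
The 106–153 m interval has Δρ < 0: lighter water underlies denser water.

106–153 m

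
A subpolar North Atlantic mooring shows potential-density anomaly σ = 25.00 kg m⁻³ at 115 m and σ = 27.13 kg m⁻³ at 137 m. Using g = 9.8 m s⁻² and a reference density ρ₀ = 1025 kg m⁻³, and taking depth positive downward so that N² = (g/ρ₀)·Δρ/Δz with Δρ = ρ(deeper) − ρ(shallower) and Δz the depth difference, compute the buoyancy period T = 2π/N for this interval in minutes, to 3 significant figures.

3.44 min

Δρ = 1027.13 − 1025.00 = 2.13 kg m⁻³ over Δz = 137 − 115 = 22 m.
N² = (9.8/1025) × (2.13/22) = 9.2568 × 10⁻⁴ s⁻².
N = √(9.2568 × 10⁻⁴) = 0.030425 rad s⁻¹, so T = 2π/N = 206.51 s = 3.4418 min ≈ 3.44 min.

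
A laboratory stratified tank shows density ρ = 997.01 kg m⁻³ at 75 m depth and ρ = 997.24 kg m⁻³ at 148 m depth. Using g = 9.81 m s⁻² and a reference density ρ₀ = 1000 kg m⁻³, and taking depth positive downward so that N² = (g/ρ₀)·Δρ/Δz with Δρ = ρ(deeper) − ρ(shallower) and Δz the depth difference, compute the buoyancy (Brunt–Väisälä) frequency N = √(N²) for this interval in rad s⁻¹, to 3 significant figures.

Δρ = 997.24 − 997.01 = 0.23 kg m⁻³ over Δz = 148 − 75 = 73 m.
N² = (9.81/1000) × (0.23/73) = 3.0908 × 10⁻⁵ s⁻².
N = √(3.0908 × 10⁻⁵) = 5.5595 × 10⁻³ rad s⁻¹ ≈ 5.56 × 10⁻³ rad s⁻¹.

5.56 × 10⁻³ rad s⁻¹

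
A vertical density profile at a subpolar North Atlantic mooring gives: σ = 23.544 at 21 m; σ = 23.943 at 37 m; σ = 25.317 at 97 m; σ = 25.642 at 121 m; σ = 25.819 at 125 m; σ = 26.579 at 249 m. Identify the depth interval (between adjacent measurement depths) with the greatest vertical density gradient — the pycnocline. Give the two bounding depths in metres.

121–125 m

Compute the density gradient over each adjacent pair:
  21–37 m: Δρ/Δz = 0.399/16 = 0.025 kg m⁻⁴
  37–97 m: Δρ/Δz = 1.374/60 = 0.023 kg m⁻⁴
  97–121 m: Δρ/Δz = 0.325/24 = 0.014 kg m⁻⁴
  121–125 m: Δρ/Δz = 0.177/4 = 0.044 kg m⁻⁴
  125–249 m: Δρ/Δz = 0.760/124 = 6.1 × 10⁻³ kg m⁻⁴
The largest gradient is in the 121–125 m interval — the pycnocline.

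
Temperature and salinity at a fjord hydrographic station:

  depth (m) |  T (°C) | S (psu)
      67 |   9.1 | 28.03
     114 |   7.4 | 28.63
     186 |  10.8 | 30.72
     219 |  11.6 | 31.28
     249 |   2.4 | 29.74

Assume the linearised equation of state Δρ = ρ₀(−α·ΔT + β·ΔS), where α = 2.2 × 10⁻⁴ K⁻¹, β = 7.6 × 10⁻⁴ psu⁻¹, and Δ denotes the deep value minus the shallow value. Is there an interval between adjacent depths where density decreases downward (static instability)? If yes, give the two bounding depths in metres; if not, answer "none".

none

Evaluate Δρ/ρ₀ = −αΔT + βΔS across each adjacent pair:
  67–114 m: −αΔT+βΔS = −(2.2 × 10⁻⁴)(-1.7)+(7.6 × 10⁻⁴)(+0.60) = 8.3 × 10⁻⁴ → stable
  114–186 m: −αΔT+βΔS = −(2.2 × 10⁻⁴)(+3.4)+(7.6 × 10⁻⁴)(+2.09) = 8.4 × 10⁻⁴ → stable
  186–219 m: −αΔT+βΔS = −(2.2 × 10⁻⁴)(+0.8)+(7.6 × 10⁻⁴)(+0.56) = 2.5 × 10⁻⁴ → stable
  219–249 m: −αΔT+βΔS = −(2.2 × 10⁻⁴)(-9.2)+(7.6 × 10⁻⁴)(-1.54) = 8.5 × 10⁻⁴ → stable
Every interval has Δρ > 0: the column is stably stratified throughout.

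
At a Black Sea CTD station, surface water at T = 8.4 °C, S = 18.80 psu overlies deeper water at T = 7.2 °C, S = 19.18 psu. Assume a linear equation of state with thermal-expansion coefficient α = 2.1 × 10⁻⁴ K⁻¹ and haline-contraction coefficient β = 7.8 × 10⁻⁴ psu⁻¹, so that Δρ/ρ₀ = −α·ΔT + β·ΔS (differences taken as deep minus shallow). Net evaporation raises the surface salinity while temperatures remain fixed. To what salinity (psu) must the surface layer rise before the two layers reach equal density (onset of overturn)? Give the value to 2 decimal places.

Neutral buoyancy requires −α(T_deep − T_surf) + β(S_deep − S_surf′) = 0.
S_surf′ = S_deep − (α/β)·ΔT = 19.18 − (2.1 × 10⁻⁴/7.8 × 10⁻⁴)·(-1.2) = 19.5031 psu.
Increase required: 19.5031 − 18.80 = 0.7031 psu.

19.50 psu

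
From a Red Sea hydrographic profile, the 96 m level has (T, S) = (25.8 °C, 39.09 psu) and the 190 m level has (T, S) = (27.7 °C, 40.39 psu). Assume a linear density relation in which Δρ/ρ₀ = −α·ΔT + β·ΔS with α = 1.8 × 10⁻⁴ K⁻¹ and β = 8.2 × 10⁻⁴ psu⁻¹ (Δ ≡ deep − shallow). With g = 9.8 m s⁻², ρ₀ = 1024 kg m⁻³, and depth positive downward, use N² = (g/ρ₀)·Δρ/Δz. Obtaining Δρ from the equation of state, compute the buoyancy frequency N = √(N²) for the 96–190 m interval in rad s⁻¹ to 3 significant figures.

ΔT = +1.9 K, ΔS = +1.30 psu (deep − shallow).
Δρ/ρ₀ = −αΔT + βΔS = -3.42 × 10⁻⁴ + 1.066 × 10⁻³ = 7.24 × 10⁻⁴, so Δρ ≈ 0.7414 kg m⁻³.
N² = (g/ρ₀)·Δρ/Δz = g·(Δρ/ρ₀)/Δz = 9.8 × 7.24 × 10⁻⁴ / 94 = 7.5481 × 10⁻⁵ s⁻².
N = √(7.5481 × 10⁻⁵) = 8.6880 × 10⁻³ rad s⁻¹ ≈ 8.69 × 10⁻³ rad s⁻¹.

8.69 × 10⁻³ rad s⁻¹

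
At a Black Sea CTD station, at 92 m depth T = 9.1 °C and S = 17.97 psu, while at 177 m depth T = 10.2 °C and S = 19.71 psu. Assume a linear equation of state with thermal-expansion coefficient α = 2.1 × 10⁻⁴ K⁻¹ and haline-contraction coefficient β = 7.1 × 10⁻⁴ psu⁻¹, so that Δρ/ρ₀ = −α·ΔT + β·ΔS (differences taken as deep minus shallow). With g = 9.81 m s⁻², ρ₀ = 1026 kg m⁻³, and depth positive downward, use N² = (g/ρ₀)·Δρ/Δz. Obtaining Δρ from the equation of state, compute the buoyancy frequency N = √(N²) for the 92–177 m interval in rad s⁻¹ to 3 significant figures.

ΔT = +1.1 K, ΔS = +1.74 psu (deep − shallow).
Δρ/ρ₀ = −αΔT + βΔS = -2.31 × 10⁻⁴ + 1.2354 × 10⁻³ = 1.0044 × 10⁻³, so Δρ ≈ 1.031 kg m⁻³.
N² = (g/ρ₀)·Δρ/Δz = g·(Δρ/ρ₀)/Δz = 9.81 × 1.0044 × 10⁻³ / 85 = 1.1592 × 10⁻⁴ s⁻².
N = √(1.1592 × 10⁻⁴) = 0.010767 rad s⁻¹ ≈ 0.0108 rad s⁻¹.

0.0108 rad s⁻¹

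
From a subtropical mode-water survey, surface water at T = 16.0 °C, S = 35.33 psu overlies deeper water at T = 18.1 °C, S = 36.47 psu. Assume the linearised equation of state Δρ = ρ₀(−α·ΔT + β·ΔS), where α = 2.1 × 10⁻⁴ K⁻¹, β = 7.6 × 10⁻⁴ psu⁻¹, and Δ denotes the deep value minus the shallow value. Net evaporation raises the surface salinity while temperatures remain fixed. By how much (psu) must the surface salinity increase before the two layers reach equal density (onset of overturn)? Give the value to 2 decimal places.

Neutral buoyancy requires −α(T_deep − T_surf) + β(S_deep − S_surf′) = 0.
S_surf′ = S_deep − (α/β)·ΔT = 36.47 − (2.1 × 10⁻⁴/7.6 × 10⁻⁴)·(+2.1) = 35.8897 psu.
Increase required: 35.8897 − 35.33 = 0.5597 psu.

0.56 psu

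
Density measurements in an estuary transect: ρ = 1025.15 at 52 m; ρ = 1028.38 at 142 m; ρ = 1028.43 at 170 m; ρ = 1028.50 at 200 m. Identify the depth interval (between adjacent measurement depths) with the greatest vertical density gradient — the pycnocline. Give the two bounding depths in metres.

Compute the density gradient over each adjacent pair:
  52–142 m: Δρ/Δz = 3.23/90 = 0.036 kg m⁻⁴
  142–170 m: Δρ/Δz = 0.05/28 = 1.8 × 10⁻³ kg m⁻⁴
  170–200 m: Δρ/Δz = 0.07/30 = 2.3 × 10⁻³ kg m⁻⁴
The largest gradient is in the 52–142 m interval — the pycnocline.

52–142 m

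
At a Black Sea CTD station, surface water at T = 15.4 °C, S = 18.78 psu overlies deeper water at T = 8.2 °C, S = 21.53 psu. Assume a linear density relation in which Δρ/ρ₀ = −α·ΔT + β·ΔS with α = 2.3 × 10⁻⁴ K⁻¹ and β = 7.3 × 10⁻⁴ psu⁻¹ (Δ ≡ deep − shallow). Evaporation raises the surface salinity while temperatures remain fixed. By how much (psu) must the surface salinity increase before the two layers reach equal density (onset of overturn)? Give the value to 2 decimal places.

Neutral buoyancy requires −α(T_deep − T_surf) + β(S_deep − S_surf′) = 0.
S_surf′ = S_deep − (α/β)·ΔT = 21.53 − (2.3 × 10⁻⁴/7.3 × 10⁻⁴)·(-7.2) = 23.7985 psu.
Increase required: 23.7985 − 18.78 = 5.0185 psu.

5.02 psu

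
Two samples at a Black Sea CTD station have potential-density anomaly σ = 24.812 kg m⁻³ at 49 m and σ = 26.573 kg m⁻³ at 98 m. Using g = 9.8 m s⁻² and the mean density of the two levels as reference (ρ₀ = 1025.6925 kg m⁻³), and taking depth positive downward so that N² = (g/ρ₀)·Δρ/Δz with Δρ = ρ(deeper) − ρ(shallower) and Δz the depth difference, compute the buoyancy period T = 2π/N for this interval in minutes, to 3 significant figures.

5.65 min

Δρ = 1026.573 − 1024.812 = 1.761 kg m⁻³ over Δz = 98 − 49 = 49 m.
N² = (9.8/1025.6925) × (1.761/49) = 3.4338 × 10⁻⁴ s⁻².
N = √(3.4338 × 10⁻⁴) = 0.018531 rad s⁻¹, so T = 2π/N = 339.06 s = 5.6510 min ≈ 5.65 min.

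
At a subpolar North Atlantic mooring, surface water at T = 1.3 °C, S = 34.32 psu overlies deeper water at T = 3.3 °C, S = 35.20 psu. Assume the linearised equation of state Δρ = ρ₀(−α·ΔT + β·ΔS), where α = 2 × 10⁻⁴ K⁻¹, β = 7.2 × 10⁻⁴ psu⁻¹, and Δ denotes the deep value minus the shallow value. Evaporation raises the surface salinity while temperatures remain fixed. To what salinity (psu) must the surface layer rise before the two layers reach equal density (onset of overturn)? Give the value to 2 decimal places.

Neutral buoyancy requires −α(T_deep − T_surf) + β(S_deep − S_surf′) = 0.
S_surf′ = S_deep − (α/β)·ΔT = 35.20 − (2 × 10⁻⁴/7.2 × 10⁻⁴)·(+2.0) = 34.6444 psu.
Increase required: 34.6444 − 34.32 = 0.3244 psu.

34.64 psu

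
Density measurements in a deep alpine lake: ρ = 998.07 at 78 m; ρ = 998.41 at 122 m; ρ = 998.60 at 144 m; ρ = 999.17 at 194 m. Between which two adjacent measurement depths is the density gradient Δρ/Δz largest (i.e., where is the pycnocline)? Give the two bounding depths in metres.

Compute the density gradient over each adjacent pair:
  78–122 m: Δρ/Δz = 0.34/44 = 7.7 × 10⁻³ kg m⁻⁴
  122–144 m: Δρ/Δz = 0.19/22 = 8.6 × 10⁻³ kg m⁻⁴
  144–194 m: Δρ/Δz = 0.57/50 = 0.011 kg m⁻⁴
The largest gradient is in the 144–194 m interval — the pycnocline.

144–194 m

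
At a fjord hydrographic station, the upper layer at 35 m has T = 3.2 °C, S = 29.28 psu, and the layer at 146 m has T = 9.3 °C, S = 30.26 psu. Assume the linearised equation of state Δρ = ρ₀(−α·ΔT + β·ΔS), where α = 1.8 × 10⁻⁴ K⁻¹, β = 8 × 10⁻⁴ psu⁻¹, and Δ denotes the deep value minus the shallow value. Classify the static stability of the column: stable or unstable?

unstable

ΔT = 9.3 − 3.2 = +6.1 K and ΔS = 30.26 − 29.28 = +0.98 psu (deep − shallow).
−αΔT = -1.098 × 10⁻³; βΔS = 7.84 × 10⁻⁴; sum Δρ/ρ₀ = -3.14 × 10⁻⁴.
Δρ/ρ₀ < 0, so Δρ < 0: deeper water is lighter → statically unstable; the column would overturn.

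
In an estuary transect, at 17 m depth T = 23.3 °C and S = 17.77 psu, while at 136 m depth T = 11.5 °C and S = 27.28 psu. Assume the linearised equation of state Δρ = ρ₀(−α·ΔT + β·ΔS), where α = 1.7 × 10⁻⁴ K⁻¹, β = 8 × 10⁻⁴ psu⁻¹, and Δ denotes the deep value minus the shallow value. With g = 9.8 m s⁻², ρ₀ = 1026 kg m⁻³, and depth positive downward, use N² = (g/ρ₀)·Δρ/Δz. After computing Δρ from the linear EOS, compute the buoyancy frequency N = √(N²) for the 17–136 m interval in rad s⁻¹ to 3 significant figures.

0.0281 rad s⁻¹

ΔT = -11.8 K, ΔS = +9.51 psu (deep − shallow).
Δρ/ρ₀ = −αΔT + βΔS = 2.006 × 10⁻³ + 7.608 × 10⁻³ = 9.614 × 10⁻³, so Δρ ≈ 9.864 kg m⁻³.
N² = (g/ρ₀)·Δρ/Δz = g·(Δρ/ρ₀)/Δz = 9.8 × 9.614 × 10⁻³ / 119 = 7.9174 × 10⁻⁴ s⁻².
N = √(7.9174 × 10⁻⁴) = 0.028138 rad s⁻¹ ≈ 0.0281 rad s⁻¹.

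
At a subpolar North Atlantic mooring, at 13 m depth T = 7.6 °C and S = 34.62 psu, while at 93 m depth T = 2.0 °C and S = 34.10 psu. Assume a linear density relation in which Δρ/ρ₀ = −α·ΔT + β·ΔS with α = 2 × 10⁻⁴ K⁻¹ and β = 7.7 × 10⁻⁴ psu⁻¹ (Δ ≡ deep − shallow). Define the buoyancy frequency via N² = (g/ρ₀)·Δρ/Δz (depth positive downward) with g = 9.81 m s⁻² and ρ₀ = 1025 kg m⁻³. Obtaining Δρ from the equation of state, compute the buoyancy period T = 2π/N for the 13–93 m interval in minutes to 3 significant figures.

11.1 min

ΔT = -5.6 K, ΔS = -0.52 psu (deep − shallow).
Δρ/ρ₀ = −αΔT + βΔS = 1.12 × 10⁻³ − 4.004 × 10⁻⁴ = 7.196 × 10⁻⁴, so Δρ ≈ 0.7376 kg m⁻³.
N² = (g/ρ₀)·Δρ/Δz = g·(Δρ/ρ₀)/Δz = 9.81 × 7.196 × 10⁻⁴ / 80 = 8.8241 × 10⁻⁵ s⁻².
N = √(8.8241 × 10⁻⁵) = 9.3937 × 10⁻³ rad s⁻¹ → T = 2π/N = 668.87 s = 11.148 min ≈ 11.1 min.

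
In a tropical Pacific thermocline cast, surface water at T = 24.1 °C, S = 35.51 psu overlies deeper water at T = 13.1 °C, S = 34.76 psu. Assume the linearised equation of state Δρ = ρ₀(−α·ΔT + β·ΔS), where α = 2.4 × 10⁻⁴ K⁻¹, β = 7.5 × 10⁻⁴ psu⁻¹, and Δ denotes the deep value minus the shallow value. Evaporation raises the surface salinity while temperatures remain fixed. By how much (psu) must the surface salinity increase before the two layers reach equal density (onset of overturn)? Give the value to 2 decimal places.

Neutral buoyancy requires −α(T_deep − T_surf) + β(S_deep − S_surf′) = 0.
S_surf′ = S_deep − (α/β)·ΔT = 34.76 − (2.4 × 10⁻⁴/7.5 × 10⁻⁴)·(-11.0) = 38.2800 psu.
Increase required: 38.2800 − 35.51 = 2.7700 psu.

2.77 psu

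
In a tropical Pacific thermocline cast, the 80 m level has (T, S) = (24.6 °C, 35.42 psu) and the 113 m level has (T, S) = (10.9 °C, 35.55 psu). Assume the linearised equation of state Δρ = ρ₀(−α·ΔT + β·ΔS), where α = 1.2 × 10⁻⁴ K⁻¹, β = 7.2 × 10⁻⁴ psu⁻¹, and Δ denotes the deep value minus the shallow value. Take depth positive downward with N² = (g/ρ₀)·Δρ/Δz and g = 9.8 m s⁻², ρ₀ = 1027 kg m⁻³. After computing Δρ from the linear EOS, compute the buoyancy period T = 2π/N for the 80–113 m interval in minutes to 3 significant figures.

ΔT = -13.7 K, ΔS = +0.13 psu (deep − shallow).
Δρ/ρ₀ = −αΔT + βΔS = 1.644 × 10⁻³ + 9.36 × 10⁻⁵ = 1.7376 × 10⁻³, so Δρ ≈ 1.785 kg m⁻³.
N² = (g/ρ₀)·Δρ/Δz = g·(Δρ/ρ₀)/Δz = 9.8 × 1.7376 × 10⁻³ / 33 = 5.1601 × 10⁻⁴ s⁻².
N = √(5.1601 × 10⁻⁴) = 0.022716 rad s⁻¹ → T = 2π/N = 276.60 s = 4.6100 min ≈ 4.61 min.

4.61 min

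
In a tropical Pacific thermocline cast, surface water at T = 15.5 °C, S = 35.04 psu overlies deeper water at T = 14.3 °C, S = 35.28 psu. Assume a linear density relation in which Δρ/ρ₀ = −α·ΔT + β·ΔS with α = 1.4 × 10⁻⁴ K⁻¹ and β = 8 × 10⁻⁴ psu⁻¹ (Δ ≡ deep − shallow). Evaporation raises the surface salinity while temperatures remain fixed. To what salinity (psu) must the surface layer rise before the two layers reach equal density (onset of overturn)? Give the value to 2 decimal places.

35.49 psu

Neutral buoyancy requires −α(T_deep − T_surf) + β(S_deep − S_surf′) = 0.
S_surf′ = S_deep − (α/β)·ΔT = 35.28 − (1.4 × 10⁻⁴/8 × 10⁻⁴)·(-1.2) = 35.4900 psu.
Increase required: 35.4900 − 35.04 = 0.4500 psu.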